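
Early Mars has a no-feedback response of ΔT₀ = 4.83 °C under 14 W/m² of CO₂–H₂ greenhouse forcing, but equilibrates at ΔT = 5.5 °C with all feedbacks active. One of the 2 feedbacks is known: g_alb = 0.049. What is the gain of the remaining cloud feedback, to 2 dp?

Amplification A = ΔT/ΔT₀ = 5.5/4.83 = 1.139.
Total gain g = 1 − 1/A = 1 − 1/1.139 = 0.122.
The known gain is 0.049.
g_cld = 0.122 − 0.049 = 0.07.

0.07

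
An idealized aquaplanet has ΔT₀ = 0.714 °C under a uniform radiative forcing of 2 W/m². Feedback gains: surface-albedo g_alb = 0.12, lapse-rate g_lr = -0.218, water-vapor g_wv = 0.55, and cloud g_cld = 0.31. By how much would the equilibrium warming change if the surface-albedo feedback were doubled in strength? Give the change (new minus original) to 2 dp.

Original: g = 0.762, ΔT = 0.714/(1−0.762) = 3.0000 °C.
With doubled surface-albedo: g' = 0.882, ΔT' = 0.714/(1−0.882) = 6.0508 °C.
Change = 6.0508 − 3.0000 = 3.05 °C.

3.05 °C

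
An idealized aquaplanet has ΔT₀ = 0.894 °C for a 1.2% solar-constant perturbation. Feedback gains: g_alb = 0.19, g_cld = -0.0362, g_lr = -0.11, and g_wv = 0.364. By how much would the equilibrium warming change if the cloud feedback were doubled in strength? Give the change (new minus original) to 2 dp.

Original: g = 0.4078, ΔT = 0.894/(1−0.4078) = 1.5096 °C.
With doubled cloud: g' = 0.3716, ΔT' = 0.894/(1−0.3716) = 1.4227 °C.
Change = 1.4227 − 1.5096 = -0.09 °C.

-0.09 °C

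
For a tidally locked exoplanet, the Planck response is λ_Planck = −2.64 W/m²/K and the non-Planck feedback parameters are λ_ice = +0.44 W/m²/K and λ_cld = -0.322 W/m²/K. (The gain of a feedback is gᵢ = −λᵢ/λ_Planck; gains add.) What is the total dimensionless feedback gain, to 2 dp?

0.04

Convert to gains: g_ice = 0.44/2.64 = 0.1667; g_cld = -0.322/2.64 = -0.122.
Total gain g = 0.0447.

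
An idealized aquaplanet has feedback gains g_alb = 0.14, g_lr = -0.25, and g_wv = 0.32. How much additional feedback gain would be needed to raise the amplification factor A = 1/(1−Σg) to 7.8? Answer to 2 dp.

0.66

Current total gain = 0.21.
Target gain for A = 7.8: g* = 1 − 1/7.8 = 0.8718.
Additional gain needed = 0.8718 − 0.21 = 0.66.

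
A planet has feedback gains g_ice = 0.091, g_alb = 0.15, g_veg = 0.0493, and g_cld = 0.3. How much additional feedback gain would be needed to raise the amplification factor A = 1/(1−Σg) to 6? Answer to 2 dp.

0.24

Current total gain = 0.5903.
Target gain for A = 6: g* = 1 − 1/6 = 0.8333.
Additional gain needed = 0.8333 − 0.5903 = 0.24.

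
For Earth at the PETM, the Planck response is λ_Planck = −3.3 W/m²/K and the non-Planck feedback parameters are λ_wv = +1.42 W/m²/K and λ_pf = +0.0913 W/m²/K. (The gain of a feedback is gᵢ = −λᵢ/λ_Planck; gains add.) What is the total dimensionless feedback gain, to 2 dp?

0.46

Convert to gains: g_wv = 1.42/3.3 = 0.4303; g_pf = 0.0913/3.3 = 0.02767.
Total gain g = 0.45797.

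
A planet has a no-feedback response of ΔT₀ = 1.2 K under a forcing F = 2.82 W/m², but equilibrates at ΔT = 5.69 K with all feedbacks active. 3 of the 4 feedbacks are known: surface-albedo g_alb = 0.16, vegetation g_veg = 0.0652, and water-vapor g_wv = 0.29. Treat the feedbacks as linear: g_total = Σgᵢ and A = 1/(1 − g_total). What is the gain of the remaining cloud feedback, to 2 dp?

0.27

Amplification A = ΔT/ΔT₀ = 5.69/1.2 = 4.742.
Total gain g = 1 − 1/A = 1 − 1/4.742 = 0.7891.
Known gains sum to 0.16 + 0.0652 + 0.29 = 0.5152.
g_cld = 0.7891 − 0.5152 = 0.27.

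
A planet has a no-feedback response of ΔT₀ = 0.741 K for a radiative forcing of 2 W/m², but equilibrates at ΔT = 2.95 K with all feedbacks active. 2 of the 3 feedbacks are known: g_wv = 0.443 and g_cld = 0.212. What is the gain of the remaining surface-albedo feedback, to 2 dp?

0.09

Amplification A = ΔT/ΔT₀ = 2.95/0.741 = 3.981.
Total gain g = 1 − 1/A = 1 − 1/3.981 = 0.7488.
Known gains sum to 0.443 + 0.212 = 0.655.
g_alb = 0.7488 − 0.655 = 0.09.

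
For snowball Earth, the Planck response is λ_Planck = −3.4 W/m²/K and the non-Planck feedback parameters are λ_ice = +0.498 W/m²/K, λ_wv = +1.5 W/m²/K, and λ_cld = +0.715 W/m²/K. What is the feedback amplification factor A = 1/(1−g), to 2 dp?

Convert to gains: g_ice = 0.498/3.4 = 0.1465; g_wv = 1.5/3.4 = 0.4412; g_cld = 0.715/3.4 = 0.2103.
Total gain g = 0.798.
A = 1/(1 − 0.798) = 4.95.

4.95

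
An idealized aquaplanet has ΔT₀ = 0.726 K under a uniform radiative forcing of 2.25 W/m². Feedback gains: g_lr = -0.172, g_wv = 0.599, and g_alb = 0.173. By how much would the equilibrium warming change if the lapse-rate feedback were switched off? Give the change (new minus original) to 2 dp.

1.37 K

Original: g = 0.6, ΔT = 0.726/(1−0.6) = 1.8150 K.
Without lapse-rate: g' = 0.772, ΔT' = 0.726/(1−0.772) = 3.1842 K.
Change = 3.1842 − 1.8150 = 1.37 K.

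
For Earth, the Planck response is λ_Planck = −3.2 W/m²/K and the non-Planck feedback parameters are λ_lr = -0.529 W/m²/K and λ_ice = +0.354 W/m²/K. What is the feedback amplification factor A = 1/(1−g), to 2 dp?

Convert to gains: g_lr = -0.529/3.2 = -0.1653; g_ice = 0.354/3.2 = 0.1106.
Total gain g = -0.0547.
A = 1/(1 + 0.0547) = 0.95.

0.95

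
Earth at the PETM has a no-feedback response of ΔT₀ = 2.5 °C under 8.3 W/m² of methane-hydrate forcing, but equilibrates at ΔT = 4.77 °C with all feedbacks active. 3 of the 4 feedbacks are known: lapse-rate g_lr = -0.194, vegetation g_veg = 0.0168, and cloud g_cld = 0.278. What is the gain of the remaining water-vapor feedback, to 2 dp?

Amplification A = ΔT/ΔT₀ = 4.77/2.5 = 1.908.
Total gain g = 1 − 1/A = 1 − 1/1.908 = 0.4759.
Known gains sum to -0.194 + 0.0168 + 0.278 = 0.1008.
g_wv = 0.4759 − 0.1008 = 0.38.

0.38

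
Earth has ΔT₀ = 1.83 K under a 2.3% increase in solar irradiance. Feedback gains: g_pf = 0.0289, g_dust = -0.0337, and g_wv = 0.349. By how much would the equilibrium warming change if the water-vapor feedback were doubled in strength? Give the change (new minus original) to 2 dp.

3.17 K

Original: g = 0.3442, ΔT = 1.83/(1−0.3442) = 2.7905 K.
With doubled water-vapor: g' = 0.6932, ΔT' = 1.83/(1−0.6932) = 5.9648 K.
Change = 5.9648 − 2.7905 = 3.17 K.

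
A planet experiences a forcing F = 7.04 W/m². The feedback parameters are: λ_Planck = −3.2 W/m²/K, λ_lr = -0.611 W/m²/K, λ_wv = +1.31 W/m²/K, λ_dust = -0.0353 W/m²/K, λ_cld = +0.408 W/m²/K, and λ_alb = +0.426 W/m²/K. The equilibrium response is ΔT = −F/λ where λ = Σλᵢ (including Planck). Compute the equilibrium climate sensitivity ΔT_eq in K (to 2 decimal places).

Net feedback parameter λ = (−3.2) + (-0.611) + (+1.31) + (-0.0353) + (+0.408) + (+0.426) = -1.7023 W/m²/K.
ΔT = −F/λ = −7.04/(-1.7023) = 4.14 K.

4.14 K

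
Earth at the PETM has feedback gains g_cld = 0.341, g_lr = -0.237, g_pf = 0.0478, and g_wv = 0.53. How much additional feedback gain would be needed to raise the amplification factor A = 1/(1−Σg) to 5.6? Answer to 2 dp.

Current total gain = 0.6818.
Target gain for A = 5.6: g* = 1 − 1/5.6 = 0.8214.
Additional gain needed = 0.8214 − 0.6818 = 0.14.

0.14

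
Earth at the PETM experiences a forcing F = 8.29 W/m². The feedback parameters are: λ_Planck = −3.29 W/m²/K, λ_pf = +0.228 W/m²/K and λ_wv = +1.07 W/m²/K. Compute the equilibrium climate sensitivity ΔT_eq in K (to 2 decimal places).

Net feedback parameter λ = (−3.29) + (+0.228) + (+1.07) = -1.992 W/m²/K.
ΔT = −F/λ = −8.29/(-1.992) = 4.16 K.

4.16 K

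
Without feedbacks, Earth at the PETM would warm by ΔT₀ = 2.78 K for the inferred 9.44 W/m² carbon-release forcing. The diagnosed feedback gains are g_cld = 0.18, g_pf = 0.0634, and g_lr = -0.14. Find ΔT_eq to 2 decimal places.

Total gain g = 0.18 + 0.0634 − 0.14 = 0.1034.
Amplification A = 1/(1 − 0.1034) = 1.115.
ΔT = 2.78 × 1.115 = 3.10 K.

3.10 K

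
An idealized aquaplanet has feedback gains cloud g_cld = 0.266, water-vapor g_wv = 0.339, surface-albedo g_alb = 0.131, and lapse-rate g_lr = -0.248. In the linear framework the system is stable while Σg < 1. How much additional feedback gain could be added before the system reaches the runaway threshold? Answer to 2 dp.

0.51

Current total gain = 0.266 + 0.339 + 0.131 − 0.248 = 0.488.
Margin to runaway = 1 − 0.488 = 0.51.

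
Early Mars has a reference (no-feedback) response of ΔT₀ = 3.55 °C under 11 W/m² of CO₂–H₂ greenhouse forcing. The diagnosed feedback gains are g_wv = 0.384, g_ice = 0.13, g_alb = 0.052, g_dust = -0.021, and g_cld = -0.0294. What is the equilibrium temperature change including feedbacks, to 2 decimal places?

Total gain g = 0.384 + 0.13 + 0.052 − 0.021 − 0.0294 = 0.5156.
Amplification A = 1/(1 − 0.5156) = 2.064.
ΔT = 3.55 × 2.064 = 7.33 °C.

7.33 °C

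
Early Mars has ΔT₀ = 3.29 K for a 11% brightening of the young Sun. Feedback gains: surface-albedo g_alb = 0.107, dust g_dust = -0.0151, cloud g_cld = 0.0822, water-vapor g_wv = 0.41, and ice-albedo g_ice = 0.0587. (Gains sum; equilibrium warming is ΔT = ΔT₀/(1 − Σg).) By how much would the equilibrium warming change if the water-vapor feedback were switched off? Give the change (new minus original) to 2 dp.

Original: g = 0.6428, ΔT = 3.29/(1−0.6428) = 9.2105 K.
Without water-vapor: g' = 0.2328, ΔT' = 3.29/(1−0.2328) = 4.2883 K.
Change = 4.2883 − 9.2105 = -4.92 K.

-4.92 K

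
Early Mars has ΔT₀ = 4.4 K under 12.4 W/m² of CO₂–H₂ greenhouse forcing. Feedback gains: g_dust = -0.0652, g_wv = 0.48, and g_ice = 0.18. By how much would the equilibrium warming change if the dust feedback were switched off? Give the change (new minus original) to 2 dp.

Original: g = 0.5948, ΔT = 4.4/(1−0.5948) = 10.8588 K.
Without dust: g' = 0.66, ΔT' = 4.4/(1−0.66) = 12.9412 K.
Change = 12.9412 − 10.8588 = 2.08 K.

2.08 K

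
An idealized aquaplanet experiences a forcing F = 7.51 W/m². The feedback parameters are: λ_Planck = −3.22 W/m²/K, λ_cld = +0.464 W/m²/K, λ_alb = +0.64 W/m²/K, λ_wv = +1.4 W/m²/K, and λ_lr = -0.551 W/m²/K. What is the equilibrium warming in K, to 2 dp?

Net feedback parameter λ = (−3.22) + (+0.464) + (+0.64) + (+1.4) + (-0.551) = -1.267 W/m²/K.
ΔT = −F/λ = −7.51/(-1.267) = 5.93 K.

5.93 K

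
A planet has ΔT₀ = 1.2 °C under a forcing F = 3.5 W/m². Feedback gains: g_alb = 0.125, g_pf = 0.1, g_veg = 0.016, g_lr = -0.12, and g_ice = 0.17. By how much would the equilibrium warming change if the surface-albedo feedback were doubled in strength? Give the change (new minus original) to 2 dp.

Original: g = 0.291, ΔT = 1.2/(1−0.291) = 1.6925 °C.
With doubled surface-albedo: g' = 0.416, ΔT' = 1.2/(1−0.416) = 2.0548 °C.
Change = 2.0548 − 1.6925 = 0.36 °C.

0.36 °C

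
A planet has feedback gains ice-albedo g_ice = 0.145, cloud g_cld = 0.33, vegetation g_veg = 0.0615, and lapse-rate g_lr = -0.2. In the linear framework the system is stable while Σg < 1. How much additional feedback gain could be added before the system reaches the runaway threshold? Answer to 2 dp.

0.66

Current total gain = 0.145 + 0.33 + 0.0615 − 0.2 = 0.3365.
Margin to runaway = 1 − 0.3365 = 0.66.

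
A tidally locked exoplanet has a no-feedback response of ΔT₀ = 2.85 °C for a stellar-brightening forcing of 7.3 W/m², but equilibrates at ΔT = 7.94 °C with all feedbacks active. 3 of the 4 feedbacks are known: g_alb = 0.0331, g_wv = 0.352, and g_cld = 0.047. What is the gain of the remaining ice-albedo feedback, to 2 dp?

Amplification A = ΔT/ΔT₀ = 7.94/2.85 = 2.786.
Total gain g = 1 − 1/A = 1 − 1/2.786 = 0.6411.
Known gains sum to 0.0331 + 0.352 + 0.047 = 0.4321.
g_ice = 0.6411 − 0.4321 = 0.21.

0.21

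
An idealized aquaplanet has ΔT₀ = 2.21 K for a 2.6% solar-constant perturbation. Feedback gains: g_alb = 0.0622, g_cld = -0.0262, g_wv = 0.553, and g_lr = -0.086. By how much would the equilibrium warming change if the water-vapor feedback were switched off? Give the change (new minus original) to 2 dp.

-2.34 K

Original: g = 0.503, ΔT = 2.21/(1−0.503) = 4.4467 K.
Without water-vapor: g' = -0.05, ΔT' = 2.21/(1+0.05) = 2.1048 K.
Change = 2.1048 − 4.4467 = -2.34 K.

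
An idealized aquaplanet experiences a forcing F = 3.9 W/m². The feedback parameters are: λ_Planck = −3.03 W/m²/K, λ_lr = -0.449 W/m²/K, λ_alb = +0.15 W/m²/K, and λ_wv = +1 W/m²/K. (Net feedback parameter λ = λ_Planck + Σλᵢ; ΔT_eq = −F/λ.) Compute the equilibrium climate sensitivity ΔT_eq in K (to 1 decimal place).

1.7 K

Net feedback parameter λ = (−3.03) + (-0.449) + (+0.15) + (+1) = -2.329 W/m²/K.
ΔT = −F/λ = −3.9/(-2.329) = 1.7 K.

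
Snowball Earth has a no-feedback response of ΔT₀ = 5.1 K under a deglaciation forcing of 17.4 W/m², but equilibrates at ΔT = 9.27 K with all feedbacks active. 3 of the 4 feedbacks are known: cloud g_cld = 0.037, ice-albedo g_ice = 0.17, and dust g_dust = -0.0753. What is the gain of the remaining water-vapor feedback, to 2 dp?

0.32

Amplification A = ΔT/ΔT₀ = 9.27/5.1 = 1.818.
Total gain g = 1 − 1/A = 1 − 1/1.818 = 0.4499.
Known gains sum to 0.037 + 0.17 − 0.0753 = 0.1317.
g_wv = 0.4499 − 0.1317 = 0.32.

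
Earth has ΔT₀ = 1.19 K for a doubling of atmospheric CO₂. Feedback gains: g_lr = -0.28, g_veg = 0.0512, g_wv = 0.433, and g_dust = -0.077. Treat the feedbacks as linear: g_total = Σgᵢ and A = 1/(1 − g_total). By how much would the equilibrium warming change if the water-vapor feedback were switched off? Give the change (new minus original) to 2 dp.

-0.45 K

Original: g = 0.1272, ΔT = 1.19/(1−0.1272) = 1.3634 K.
Without water-vapor: g' = -0.3058, ΔT' = 1.19/(1+0.3058) = 0.9113 K.
Change = 0.9113 − 1.3634 = -0.45 K.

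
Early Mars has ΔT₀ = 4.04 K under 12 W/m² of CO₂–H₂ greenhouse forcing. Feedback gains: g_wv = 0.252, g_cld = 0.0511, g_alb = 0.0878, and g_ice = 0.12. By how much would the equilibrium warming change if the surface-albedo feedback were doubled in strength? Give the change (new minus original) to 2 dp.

Original: g = 0.5109, ΔT = 4.04/(1−0.5109) = 8.2601 K.
With doubled surface-albedo: g' = 0.5987, ΔT' = 4.04/(1−0.5987) = 10.0673 K.
Change = 10.0673 − 8.2601 = 1.81 K.

1.81 K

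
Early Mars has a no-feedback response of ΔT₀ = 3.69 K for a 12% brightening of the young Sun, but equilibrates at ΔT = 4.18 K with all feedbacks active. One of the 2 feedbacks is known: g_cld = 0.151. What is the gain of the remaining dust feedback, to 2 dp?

-0.03

Amplification A = ΔT/ΔT₀ = 4.18/3.69 = 1.133.
Total gain g = 1 − 1/A = 1 − 1/1.133 = 0.1174.
The known gain is 0.151.
g_dust = 0.1174 − 0.151 = -0.03.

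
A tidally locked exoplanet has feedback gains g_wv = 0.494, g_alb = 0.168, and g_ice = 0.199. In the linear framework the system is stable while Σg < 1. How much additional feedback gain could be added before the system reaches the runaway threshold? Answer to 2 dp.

Current total gain = 0.494 + 0.168 + 0.199 = 0.861.
Margin to runaway = 1 − 0.861 = 0.14.

0.14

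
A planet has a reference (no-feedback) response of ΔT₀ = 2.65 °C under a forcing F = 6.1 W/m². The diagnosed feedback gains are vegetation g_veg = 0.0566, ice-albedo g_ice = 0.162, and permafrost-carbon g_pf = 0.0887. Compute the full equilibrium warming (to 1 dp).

3.8 °C

Total gain g = 0.0566 + 0.162 + 0.0887 = 0.3073.
Amplification A = 1/(1 − 0.3073) = 1.444.
ΔT = 2.65 × 1.444 = 3.8 °C.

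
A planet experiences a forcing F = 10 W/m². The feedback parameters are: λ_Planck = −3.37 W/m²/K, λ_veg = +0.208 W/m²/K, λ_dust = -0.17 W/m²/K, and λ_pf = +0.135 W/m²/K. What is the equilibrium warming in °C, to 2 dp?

3.13 °C

Net feedback parameter λ = (−3.37) + (+0.208) + (-0.17) + (+0.135) = -3.197 W/m²/K.
ΔT = −F/λ = −10/(-3.197) = 3.13 °C.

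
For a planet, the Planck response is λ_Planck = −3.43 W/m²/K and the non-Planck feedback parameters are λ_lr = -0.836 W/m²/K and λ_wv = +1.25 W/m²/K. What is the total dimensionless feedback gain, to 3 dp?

Convert to gains: g_lr = -0.836/3.43 = -0.2437; g_wv = 1.25/3.43 = 0.3644.
Total gain g = 0.1207.

0.121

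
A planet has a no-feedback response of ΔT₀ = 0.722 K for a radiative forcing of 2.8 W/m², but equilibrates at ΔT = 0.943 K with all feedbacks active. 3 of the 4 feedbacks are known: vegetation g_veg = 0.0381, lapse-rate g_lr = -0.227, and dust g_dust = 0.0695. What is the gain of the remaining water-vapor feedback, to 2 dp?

0.35

Amplification A = ΔT/ΔT₀ = 0.943/0.722 = 1.306.
Total gain g = 1 − 1/A = 1 − 1/1.306 = 0.2343.
Known gains sum to 0.0381 − 0.227 + 0.0695 = -0.1194.
g_wv = 0.2343 + 0.1194 = 0.35.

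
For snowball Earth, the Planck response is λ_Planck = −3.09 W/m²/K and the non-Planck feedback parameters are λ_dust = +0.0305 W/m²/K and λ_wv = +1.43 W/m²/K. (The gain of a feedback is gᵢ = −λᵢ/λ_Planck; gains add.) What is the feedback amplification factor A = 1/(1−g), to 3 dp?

Convert to gains: g_dust = 0.0305/3.09 = 0.009871; g_wv = 1.43/3.09 = 0.4628.
Total gain g = 0.472671.
A = 1/(1 − 0.472671) = 1.896.

1.896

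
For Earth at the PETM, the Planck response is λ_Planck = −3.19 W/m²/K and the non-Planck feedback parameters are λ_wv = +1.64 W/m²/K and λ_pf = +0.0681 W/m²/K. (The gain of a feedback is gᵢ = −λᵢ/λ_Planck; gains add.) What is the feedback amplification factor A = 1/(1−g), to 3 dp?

Convert to gains: g_wv = 1.64/3.19 = 0.5141; g_pf = 0.0681/3.19 = 0.02135.
Total gain g = 0.53545.
A = 1/(1 − 0.53545) = 2.153.

2.153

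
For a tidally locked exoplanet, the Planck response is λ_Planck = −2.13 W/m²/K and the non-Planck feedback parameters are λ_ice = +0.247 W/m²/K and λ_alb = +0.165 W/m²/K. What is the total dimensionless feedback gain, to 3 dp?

0.193

Convert to gains: g_ice = 0.247/2.13 = 0.116; g_alb = 0.165/2.13 = 0.07746.
Total gain g = 0.19346.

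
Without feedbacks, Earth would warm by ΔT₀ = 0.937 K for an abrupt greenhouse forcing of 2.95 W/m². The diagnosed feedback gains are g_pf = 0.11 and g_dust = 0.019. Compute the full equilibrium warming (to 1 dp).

Total gain g = 0.11 + 0.019 = 0.129.
Amplification A = 1/(1 − 0.129) = 1.148.
ΔT = 0.937 × 1.148 = 1.1 K.

1.1 K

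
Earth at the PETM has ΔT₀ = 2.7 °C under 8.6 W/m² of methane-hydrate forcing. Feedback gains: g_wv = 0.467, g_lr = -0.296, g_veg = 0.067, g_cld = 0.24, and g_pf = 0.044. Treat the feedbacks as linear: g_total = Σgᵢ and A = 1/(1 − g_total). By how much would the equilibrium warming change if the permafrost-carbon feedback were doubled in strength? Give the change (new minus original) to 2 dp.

0.57 °C

Original: g = 0.522, ΔT = 2.7/(1−0.522) = 5.6485 °C.
With doubled permafrost-carbon: g' = 0.566, ΔT' = 2.7/(1−0.566) = 6.2212 °C.
Change = 6.2212 − 5.6485 = 0.57 °C.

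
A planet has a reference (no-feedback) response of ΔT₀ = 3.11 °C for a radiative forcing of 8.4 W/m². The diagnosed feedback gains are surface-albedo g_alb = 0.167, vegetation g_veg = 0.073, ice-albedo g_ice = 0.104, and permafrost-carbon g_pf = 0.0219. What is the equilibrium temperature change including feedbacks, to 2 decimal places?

Total gain g = 0.167 + 0.073 + 0.104 + 0.0219 = 0.3659.
Amplification A = 1/(1 − 0.3659) = 1.577.
ΔT = 3.11 × 1.577 = 4.90 °C.

4.90 °C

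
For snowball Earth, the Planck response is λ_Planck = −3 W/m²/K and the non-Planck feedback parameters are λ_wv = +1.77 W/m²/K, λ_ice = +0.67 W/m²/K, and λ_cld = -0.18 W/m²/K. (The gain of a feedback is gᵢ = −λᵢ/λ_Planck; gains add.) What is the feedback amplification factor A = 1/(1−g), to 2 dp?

4.05

Convert to gains: g_wv = 1.77/3 = 0.59; g_ice = 0.67/3 = 0.2233; g_cld = -0.18/3 = -0.06.
Total gain g = 0.7533.
A = 1/(1 − 0.7533) = 4.05.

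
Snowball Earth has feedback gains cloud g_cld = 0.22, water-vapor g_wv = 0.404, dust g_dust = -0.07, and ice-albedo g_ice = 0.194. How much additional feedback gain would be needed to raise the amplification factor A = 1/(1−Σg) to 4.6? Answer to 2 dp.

0.03

Current total gain = 0.748.
Target gain for A = 4.6: g* = 1 − 1/4.6 = 0.7826.
Additional gain needed = 0.7826 − 0.748 = 0.03.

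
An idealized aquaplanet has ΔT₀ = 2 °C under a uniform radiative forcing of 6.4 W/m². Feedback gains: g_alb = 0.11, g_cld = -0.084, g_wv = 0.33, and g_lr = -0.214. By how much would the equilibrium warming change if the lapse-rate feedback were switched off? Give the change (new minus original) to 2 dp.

0.77 °C

Original: g = 0.142, ΔT = 2/(1−0.142) = 2.3310 °C.
Without lapse-rate: g' = 0.356, ΔT' = 2/(1−0.356) = 3.1056 °C.
Change = 3.1056 − 2.3310 = 0.77 °C.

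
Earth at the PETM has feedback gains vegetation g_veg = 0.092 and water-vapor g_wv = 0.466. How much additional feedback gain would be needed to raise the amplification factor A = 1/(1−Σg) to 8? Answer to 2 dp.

Current total gain = 0.558.
Target gain for A = 8: g* = 1 − 1/8 = 0.875.
Additional gain needed = 0.875 − 0.558 = 0.32.

0.32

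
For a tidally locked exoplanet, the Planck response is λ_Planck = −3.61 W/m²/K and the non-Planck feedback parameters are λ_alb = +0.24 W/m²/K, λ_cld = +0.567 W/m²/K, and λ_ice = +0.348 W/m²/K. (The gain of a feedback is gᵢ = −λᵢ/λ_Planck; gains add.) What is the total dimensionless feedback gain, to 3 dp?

Convert to gains: g_alb = 0.24/3.61 = 0.06648; g_cld = 0.567/3.61 = 0.1571; g_ice = 0.348/3.61 = 0.0964.
Total gain g = 0.31998.

0.320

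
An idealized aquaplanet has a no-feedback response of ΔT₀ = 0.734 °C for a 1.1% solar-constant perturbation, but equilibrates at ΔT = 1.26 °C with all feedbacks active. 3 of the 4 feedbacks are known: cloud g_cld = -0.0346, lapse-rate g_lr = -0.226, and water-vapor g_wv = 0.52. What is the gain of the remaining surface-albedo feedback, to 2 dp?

Amplification A = ΔT/ΔT₀ = 1.26/0.734 = 1.717.
Total gain g = 1 − 1/A = 1 − 1/1.717 = 0.4176.
Known gains sum to -0.0346 − 0.226 + 0.52 = 0.2594.
g_alb = 0.4176 − 0.2594 = 0.16.

0.16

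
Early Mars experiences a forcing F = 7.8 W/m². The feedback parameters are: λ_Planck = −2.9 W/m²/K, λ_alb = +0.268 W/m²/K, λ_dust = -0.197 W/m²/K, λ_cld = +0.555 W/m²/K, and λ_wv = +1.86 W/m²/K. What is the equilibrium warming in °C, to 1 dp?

Net feedback parameter λ = (−2.9) + (+0.268) + (-0.197) + (+0.555) + (+1.86) = -0.414 W/m²/K.
ΔT = −F/λ = −7.8/(-0.414) = 18.8 °C.

18.8 °C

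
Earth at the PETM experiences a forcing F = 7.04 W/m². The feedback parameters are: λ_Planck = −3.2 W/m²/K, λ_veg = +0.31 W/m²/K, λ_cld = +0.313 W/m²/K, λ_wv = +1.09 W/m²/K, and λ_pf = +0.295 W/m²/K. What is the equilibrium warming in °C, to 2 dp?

Net feedback parameter λ = (−3.2) + (+0.31) + (+0.313) + (+1.09) + (+0.295) = -1.192 W/m²/K.
ΔT = −F/λ = −7.04/(-1.192) = 5.91 °C.

5.91 °C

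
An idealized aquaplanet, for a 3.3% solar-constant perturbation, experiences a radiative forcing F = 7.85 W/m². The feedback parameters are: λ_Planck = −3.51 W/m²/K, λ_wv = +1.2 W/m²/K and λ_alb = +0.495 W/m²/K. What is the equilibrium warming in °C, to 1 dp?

Net feedback parameter λ = (−3.51) + (+1.2) + (+0.495) = -1.815 W/m²/K.
ΔT = −F/λ = −7.85/(-1.815) = 4.3 °C.

4.3 °C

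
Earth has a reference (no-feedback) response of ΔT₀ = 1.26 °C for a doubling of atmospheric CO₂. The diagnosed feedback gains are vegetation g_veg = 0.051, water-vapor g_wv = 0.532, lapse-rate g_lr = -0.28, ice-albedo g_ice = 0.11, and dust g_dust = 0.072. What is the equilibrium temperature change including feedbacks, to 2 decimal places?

Total gain g = 0.051 + 0.532 − 0.28 + 0.11 + 0.072 = 0.485.
Amplification A = 1/(1 − 0.485) = 1.942.
ΔT = 1.26 × 1.942 = 2.45 °C.

2.45 °C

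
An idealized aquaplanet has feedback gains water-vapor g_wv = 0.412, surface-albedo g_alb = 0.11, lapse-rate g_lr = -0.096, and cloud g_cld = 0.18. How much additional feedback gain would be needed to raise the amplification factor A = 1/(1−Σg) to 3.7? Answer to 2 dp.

0.12

Current total gain = 0.606.
Target gain for A = 3.7: g* = 1 − 1/3.7 = 0.7297.
Additional gain needed = 0.7297 − 0.606 = 0.12.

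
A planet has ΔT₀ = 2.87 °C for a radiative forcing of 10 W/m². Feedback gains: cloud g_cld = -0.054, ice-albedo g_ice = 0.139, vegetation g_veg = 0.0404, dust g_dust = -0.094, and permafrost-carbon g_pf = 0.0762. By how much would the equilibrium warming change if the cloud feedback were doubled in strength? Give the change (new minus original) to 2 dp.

Original: g = 0.1076, ΔT = 2.87/(1−0.1076) = 3.2160 °C.
With doubled cloud: g' = 0.0536, ΔT' = 2.87/(1−0.0536) = 3.0325 °C.
Change = 3.0325 − 3.2160 = -0.18 °C.

-0.18 °C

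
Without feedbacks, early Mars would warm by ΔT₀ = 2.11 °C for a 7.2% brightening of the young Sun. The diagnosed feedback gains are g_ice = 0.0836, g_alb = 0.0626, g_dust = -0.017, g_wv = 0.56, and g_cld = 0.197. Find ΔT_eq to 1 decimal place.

18.5 °C

Total gain g = 0.0836 + 0.0626 − 0.017 + 0.56 + 0.197 = 0.8862.
Amplification A = 1/(1 − 0.8862) = 8.787.
ΔT = 2.11 × 8.787 = 18.5 °C.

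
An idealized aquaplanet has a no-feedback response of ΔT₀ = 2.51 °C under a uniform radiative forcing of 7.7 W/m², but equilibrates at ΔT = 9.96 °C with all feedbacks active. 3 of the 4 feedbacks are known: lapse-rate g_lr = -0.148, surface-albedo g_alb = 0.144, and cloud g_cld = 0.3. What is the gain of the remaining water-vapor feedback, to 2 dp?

Amplification A = ΔT/ΔT₀ = 9.96/2.51 = 3.968.
Total gain g = 1 − 1/A = 1 − 1/3.968 = 0.748.
Known gains sum to -0.148 + 0.144 + 0.3 = 0.296.
g_wv = 0.748 − 0.296 = 0.45.

0.45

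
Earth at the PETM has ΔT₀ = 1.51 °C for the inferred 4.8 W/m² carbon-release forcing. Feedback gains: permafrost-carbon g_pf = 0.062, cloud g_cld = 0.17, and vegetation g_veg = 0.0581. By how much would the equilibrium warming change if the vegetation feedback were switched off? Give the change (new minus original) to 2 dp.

-0.16 °C

Original: g = 0.2901, ΔT = 1.51/(1−0.2901) = 2.1271 °C.
Without vegetation: g' = 0.232, ΔT' = 1.51/(1−0.232) = 1.9661 °C.
Change = 1.9661 − 2.1271 = -0.16 °C.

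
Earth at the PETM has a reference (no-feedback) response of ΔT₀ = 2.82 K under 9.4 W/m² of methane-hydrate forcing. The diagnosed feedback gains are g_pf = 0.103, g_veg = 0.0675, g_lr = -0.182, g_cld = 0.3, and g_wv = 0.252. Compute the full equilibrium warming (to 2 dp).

Total gain g = 0.103 + 0.0675 − 0.182 + 0.3 + 0.252 = 0.5405.
Amplification A = 1/(1 − 0.5405) = 2.176.
ΔT = 2.82 × 2.176 = 6.14 K.

6.14 K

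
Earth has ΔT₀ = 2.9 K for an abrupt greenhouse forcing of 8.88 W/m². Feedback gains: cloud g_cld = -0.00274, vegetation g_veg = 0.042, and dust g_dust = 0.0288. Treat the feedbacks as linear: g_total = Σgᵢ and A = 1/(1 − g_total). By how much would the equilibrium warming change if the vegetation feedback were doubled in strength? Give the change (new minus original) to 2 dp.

0.15 K

Original: g = 0.06806, ΔT = 2.9/(1−0.06806) = 3.1118 K.
With doubled vegetation: g' = 0.11006, ΔT' = 2.9/(1−0.11006) = 3.2586 K.
Change = 3.2586 − 3.1118 = 0.15 K.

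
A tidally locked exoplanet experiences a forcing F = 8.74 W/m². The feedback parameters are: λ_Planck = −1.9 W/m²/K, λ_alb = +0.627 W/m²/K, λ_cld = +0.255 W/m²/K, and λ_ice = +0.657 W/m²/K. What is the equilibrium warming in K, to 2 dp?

24.21 K

Net feedback parameter λ = (−1.9) + (+0.627) + (+0.255) + (+0.657) = -0.361 W/m²/K.
ΔT = −F/λ = −8.74/(-0.361) = 24.21 K.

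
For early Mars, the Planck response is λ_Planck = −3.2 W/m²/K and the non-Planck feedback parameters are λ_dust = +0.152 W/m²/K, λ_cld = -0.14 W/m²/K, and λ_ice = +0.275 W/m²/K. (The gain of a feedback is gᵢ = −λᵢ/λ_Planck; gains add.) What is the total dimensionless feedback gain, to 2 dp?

0.09

Convert to gains: g_dust = 0.152/3.2 = 0.0475; g_cld = -0.14/3.2 = -0.04375; g_ice = 0.275/3.2 = 0.08594.
Total gain g = 0.08969.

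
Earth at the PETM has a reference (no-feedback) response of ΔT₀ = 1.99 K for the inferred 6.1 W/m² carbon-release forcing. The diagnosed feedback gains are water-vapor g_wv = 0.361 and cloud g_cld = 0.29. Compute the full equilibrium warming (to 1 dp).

5.7 K

Total gain g = 0.361 + 0.29 = 0.651.
Amplification A = 1/(1 − 0.651) = 2.865.
ΔT = 1.99 × 2.865 = 5.7 K.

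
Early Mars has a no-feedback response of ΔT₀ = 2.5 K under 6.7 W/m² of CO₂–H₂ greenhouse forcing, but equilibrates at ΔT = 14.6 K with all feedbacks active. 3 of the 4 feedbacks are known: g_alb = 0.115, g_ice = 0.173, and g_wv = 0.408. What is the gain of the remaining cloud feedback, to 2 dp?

0.13

Amplification A = ΔT/ΔT₀ = 14.6/2.5 = 5.84.
Total gain g = 1 − 1/A = 1 − 1/5.84 = 0.8288.
Known gains sum to 0.115 + 0.173 + 0.408 = 0.696.
g_cld = 0.8288 − 0.696 = 0.13.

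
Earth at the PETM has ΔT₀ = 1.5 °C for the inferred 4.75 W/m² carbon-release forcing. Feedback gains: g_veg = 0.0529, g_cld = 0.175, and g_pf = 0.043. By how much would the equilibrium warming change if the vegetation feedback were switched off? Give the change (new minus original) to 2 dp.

-0.14 °C

Original: g = 0.2709, ΔT = 1.5/(1−0.2709) = 2.0573 °C.
Without vegetation: g' = 0.218, ΔT' = 1.5/(1−0.218) = 1.9182 °C.
Change = 1.9182 − 2.0573 = -0.14 °C.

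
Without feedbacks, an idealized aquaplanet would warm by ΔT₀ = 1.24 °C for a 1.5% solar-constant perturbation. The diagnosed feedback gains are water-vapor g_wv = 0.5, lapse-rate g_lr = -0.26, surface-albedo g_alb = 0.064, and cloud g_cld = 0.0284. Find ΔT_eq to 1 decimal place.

Total gain g = 0.5 − 0.26 + 0.064 + 0.0284 = 0.3324.
Amplification A = 1/(1 − 0.3324) = 1.498.
ΔT = 1.24 × 1.498 = 1.9 °C.

1.9 °C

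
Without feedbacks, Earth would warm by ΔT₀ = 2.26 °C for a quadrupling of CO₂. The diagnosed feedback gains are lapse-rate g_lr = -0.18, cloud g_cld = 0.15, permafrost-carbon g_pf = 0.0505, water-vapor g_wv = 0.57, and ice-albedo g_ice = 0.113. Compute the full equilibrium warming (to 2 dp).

Total gain g = -0.18 + 0.15 + 0.0505 + 0.57 + 0.113 = 0.7035.
Amplification A = 1/(1 − 0.7035) = 3.373.
ΔT = 2.26 × 3.373 = 7.62 °C.

7.62 °C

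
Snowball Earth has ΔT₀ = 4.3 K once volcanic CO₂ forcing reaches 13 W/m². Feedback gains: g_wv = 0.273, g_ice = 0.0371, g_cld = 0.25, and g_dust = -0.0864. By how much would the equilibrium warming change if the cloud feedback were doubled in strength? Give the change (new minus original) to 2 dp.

Original: g = 0.4737, ΔT = 4.3/(1−0.4737) = 8.1702 K.
With doubled cloud: g' = 0.7237, ΔT' = 4.3/(1−0.7237) = 15.5628 K.
Change = 15.5628 − 8.1702 = 7.39 K.

7.39 K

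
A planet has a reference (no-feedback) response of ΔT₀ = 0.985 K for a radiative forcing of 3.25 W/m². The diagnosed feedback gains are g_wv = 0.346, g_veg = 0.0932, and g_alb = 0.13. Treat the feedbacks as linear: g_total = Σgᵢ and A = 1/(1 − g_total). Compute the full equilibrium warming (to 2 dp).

Total gain g = 0.346 + 0.0932 + 0.13 = 0.5692.
Amplification A = 1/(1 − 0.5692) = 2.321.
ΔT = 0.985 × 2.321 = 2.29 K.

2.29 K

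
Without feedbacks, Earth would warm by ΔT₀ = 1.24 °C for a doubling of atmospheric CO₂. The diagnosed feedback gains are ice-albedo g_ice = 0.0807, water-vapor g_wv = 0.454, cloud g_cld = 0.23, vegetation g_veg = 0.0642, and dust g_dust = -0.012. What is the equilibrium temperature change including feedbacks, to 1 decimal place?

Total gain g = 0.0807 + 0.454 + 0.23 + 0.0642 − 0.012 = 0.8169.
Amplification A = 1/(1 − 0.8169) = 5.461.
ΔT = 1.24 × 5.461 = 6.8 °C.

6.8 °C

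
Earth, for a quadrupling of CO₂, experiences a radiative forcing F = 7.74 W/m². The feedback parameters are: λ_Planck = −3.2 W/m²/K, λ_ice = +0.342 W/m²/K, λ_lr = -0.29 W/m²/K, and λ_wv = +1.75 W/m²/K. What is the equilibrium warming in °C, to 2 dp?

5.54 °C

Net feedback parameter λ = (−3.2) + (+0.342) + (-0.29) + (+1.75) = -1.398 W/m²/K.
ΔT = −F/λ = −7.74/(-1.398) = 5.54 °C.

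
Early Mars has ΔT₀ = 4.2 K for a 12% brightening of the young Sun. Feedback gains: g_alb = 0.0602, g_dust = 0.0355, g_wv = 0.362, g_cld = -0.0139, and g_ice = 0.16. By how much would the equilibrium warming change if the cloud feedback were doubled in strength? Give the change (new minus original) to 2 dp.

Original: g = 0.6038, ΔT = 4.2/(1−0.6038) = 10.6007 K.
With doubled cloud: g' = 0.5899, ΔT' = 4.2/(1−0.5899) = 10.2414 K.
Change = 10.2414 − 10.6007 = -0.36 K.

-0.36 K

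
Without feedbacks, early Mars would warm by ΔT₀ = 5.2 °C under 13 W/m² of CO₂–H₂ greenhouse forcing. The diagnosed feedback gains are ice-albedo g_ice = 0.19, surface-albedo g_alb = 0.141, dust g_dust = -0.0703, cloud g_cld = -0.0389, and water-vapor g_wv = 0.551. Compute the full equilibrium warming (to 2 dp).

Total gain g = 0.19 + 0.141 − 0.0703 − 0.0389 + 0.551 = 0.7728.
Amplification A = 1/(1 − 0.7728) = 4.401.
ΔT = 5.2 × 4.401 = 22.89 °C.

22.89 °C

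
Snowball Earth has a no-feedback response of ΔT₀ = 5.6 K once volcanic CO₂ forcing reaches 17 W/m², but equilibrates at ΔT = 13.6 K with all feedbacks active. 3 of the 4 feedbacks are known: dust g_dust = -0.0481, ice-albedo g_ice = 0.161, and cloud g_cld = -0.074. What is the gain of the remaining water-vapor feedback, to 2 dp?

0.55

Amplification A = ΔT/ΔT₀ = 13.6/5.6 = 2.429.
Total gain g = 1 − 1/A = 1 − 1/2.429 = 0.5883.
Known gains sum to -0.0481 + 0.161 − 0.074 = 0.0389.
g_wv = 0.5883 − 0.0389 = 0.55.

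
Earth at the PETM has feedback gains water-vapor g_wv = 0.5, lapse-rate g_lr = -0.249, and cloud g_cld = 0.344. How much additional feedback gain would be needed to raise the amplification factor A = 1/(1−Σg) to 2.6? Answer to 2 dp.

Current total gain = 0.595.
Target gain for A = 2.6: g* = 1 − 1/2.6 = 0.6154.
Additional gain needed = 0.6154 − 0.595 = 0.02.

0.02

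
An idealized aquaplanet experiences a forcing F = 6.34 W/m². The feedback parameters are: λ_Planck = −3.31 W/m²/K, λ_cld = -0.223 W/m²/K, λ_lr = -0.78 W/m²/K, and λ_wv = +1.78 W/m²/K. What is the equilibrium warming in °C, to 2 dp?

2.50 °C

Net feedback parameter λ = (−3.31) + (-0.223) + (-0.78) + (+1.78) = -2.533 W/m²/K.
ΔT = −F/λ = −6.34/(-2.533) = 2.50 °C.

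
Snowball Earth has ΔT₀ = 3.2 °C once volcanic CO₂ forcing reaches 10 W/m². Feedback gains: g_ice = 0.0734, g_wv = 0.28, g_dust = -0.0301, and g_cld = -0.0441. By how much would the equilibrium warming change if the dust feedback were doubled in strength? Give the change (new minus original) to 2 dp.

-0.18 °C

Original: g = 0.2792, ΔT = 3.2/(1−0.2792) = 4.4395 °C.
With doubled dust: g' = 0.2491, ΔT' = 3.2/(1−0.2491) = 4.2616 °C.
Change = 4.2616 − 4.4395 = -0.18 °C.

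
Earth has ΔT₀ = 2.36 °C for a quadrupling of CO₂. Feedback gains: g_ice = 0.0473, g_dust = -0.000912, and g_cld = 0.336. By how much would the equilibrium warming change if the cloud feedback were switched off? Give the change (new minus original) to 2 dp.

-1.35 °C

Original: g = 0.382388, ΔT = 2.36/(1−0.382388) = 3.8212 °C.
Without cloud: g' = 0.046388, ΔT' = 2.36/(1−0.046388) = 2.4748 °C.
Change = 2.4748 − 3.8212 = -1.35 °C.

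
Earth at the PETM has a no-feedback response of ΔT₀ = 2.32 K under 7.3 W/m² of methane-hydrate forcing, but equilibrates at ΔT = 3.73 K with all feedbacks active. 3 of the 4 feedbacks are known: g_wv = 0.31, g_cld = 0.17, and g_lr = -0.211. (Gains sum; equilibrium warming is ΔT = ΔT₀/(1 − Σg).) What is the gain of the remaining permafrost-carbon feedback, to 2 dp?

Amplification A = ΔT/ΔT₀ = 3.73/2.32 = 1.608.
Total gain g = 1 − 1/A = 1 − 1/1.608 = 0.3781.
Known gains sum to 0.31 + 0.17 − 0.211 = 0.269.
g_pf = 0.3781 − 0.269 = 0.11.

0.11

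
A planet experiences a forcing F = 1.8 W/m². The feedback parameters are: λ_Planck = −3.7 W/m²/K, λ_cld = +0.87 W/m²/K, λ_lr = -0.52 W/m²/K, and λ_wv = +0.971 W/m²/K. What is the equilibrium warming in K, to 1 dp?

Net feedback parameter λ = (−3.7) + (+0.87) + (-0.52) + (+0.971) = -2.379 W/m²/K.
ΔT = −F/λ = −1.8/(-2.379) = 0.8 K.

0.8 K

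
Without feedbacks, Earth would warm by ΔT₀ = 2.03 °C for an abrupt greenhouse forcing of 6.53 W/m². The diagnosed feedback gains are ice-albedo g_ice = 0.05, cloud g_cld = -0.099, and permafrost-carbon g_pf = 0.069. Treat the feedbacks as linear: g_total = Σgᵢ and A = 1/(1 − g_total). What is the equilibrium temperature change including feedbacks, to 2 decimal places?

2.07 °C

Total gain g = 0.05 − 0.099 + 0.069 = 0.02.
Amplification A = 1/(1 − 0.02) = 1.02.
ΔT = 2.03 × 1.02 = 2.07 °C.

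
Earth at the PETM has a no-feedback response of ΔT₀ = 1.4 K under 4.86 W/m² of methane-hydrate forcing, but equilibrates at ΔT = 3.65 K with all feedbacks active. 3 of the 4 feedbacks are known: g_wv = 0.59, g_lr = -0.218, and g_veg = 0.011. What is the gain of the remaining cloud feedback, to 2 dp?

Amplification A = ΔT/ΔT₀ = 3.65/1.4 = 2.607.
Total gain g = 1 − 1/A = 1 − 1/2.607 = 0.6164.
Known gains sum to 0.59 − 0.218 + 0.011 = 0.383.
g_cld = 0.6164 − 0.383 = 0.23.

0.23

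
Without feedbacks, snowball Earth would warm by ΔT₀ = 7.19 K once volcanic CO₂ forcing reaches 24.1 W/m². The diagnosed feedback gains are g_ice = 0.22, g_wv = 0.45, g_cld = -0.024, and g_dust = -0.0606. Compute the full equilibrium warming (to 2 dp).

Total gain g = 0.22 + 0.45 − 0.024 − 0.0606 = 0.5854.
Amplification A = 1/(1 − 0.5854) = 2.412.
ΔT = 7.19 × 2.412 = 17.34 K.

17.34 K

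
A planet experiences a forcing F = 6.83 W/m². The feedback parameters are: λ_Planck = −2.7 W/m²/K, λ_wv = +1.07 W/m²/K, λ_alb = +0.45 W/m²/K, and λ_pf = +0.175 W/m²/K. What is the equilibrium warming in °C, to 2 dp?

6.80 °C

Net feedback parameter λ = (−2.7) + (+1.07) + (+0.45) + (+0.175) = -1.005 W/m²/K.
ΔT = −F/λ = −6.83/(-1.005) = 6.80 °C.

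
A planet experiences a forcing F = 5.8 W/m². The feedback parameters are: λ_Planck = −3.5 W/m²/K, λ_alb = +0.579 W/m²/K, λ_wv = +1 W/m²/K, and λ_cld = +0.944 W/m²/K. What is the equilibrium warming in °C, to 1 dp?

5.9 °C

Net feedback parameter λ = (−3.5) + (+0.579) + (+1) + (+0.944) = -0.977 W/m²/K.
ΔT = −F/λ = −5.8/(-0.977) = 5.9 °C.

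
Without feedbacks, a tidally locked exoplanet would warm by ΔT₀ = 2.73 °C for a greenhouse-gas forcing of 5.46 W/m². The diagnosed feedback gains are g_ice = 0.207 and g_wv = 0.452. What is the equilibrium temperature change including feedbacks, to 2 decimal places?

8.01 °C

Total gain g = 0.207 + 0.452 = 0.659.
Amplification A = 1/(1 − 0.659) = 2.933.
ΔT = 2.73 × 2.933 = 8.01 °C.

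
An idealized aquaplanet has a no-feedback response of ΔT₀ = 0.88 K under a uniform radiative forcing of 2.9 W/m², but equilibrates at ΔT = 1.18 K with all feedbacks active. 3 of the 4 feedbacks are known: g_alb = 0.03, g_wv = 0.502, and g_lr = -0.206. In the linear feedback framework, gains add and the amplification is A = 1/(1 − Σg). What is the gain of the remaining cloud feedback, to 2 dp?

Amplification A = ΔT/ΔT₀ = 1.18/0.88 = 1.341.
Total gain g = 1 − 1/A = 1 − 1/1.341 = 0.2543.
Known gains sum to 0.03 + 0.502 − 0.206 = 0.326.
g_cld = 0.2543 − 0.326 = -0.07.

-0.07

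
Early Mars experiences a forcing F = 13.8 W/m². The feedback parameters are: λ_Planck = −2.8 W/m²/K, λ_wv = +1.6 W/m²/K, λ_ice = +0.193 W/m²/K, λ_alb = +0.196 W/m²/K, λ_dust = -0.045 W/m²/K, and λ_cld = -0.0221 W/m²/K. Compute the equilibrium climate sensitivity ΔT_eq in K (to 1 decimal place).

Net feedback parameter λ = (−2.8) + (+1.6) + (+0.193) + (+0.196) + (-0.045) + (-0.0221) = -0.8781 W/m²/K.
ΔT = −F/λ = −13.8/(-0.8781) = 15.7 K.

15.7 K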